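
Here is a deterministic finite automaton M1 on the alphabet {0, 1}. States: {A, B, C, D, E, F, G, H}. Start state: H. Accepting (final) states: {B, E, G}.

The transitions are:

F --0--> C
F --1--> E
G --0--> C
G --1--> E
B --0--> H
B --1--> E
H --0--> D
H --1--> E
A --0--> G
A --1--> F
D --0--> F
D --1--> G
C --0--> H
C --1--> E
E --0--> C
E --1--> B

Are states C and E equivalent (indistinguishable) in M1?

Reachable states from the start: {B,C,D,E,F,G,H}. Unreachable: {A} — drop them.
Start with accepting vs non-accepting: {B,E,G} | {C,D,F,H}.
The partition is now stable with 2 blocks: {B,E,G} | {C,D,F,H}.
C and E end up in different blocks, so they are distinguishable. For instance, the string 'ε' is accepted from only E.

No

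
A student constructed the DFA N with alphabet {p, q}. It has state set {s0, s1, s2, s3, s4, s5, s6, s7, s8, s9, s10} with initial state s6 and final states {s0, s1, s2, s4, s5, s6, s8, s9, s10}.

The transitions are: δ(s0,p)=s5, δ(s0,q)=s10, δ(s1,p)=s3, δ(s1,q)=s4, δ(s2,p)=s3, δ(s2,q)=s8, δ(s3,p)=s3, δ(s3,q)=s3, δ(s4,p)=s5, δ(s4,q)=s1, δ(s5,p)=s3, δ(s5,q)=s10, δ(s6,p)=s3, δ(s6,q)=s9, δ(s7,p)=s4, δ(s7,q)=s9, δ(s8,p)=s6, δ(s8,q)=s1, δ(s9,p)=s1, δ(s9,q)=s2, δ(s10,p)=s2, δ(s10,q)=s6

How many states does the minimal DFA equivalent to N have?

3

First remove the unreachable states {s0,s7}; 9 states remain.
P0 = {s1,s2,s4,s5,s6,s8,s9,s10} | {s3}.
Split {s1,s2,s4,s5,s6,s8,s9,s10} by δ(·,p) → {s1,s2,s5,s6} and {s4,s8,s9,s10}.
Stable partition: {s1,s2,s5,s6} | {s3} | {s4,s8,s9,s10} — 3 equivalence classes.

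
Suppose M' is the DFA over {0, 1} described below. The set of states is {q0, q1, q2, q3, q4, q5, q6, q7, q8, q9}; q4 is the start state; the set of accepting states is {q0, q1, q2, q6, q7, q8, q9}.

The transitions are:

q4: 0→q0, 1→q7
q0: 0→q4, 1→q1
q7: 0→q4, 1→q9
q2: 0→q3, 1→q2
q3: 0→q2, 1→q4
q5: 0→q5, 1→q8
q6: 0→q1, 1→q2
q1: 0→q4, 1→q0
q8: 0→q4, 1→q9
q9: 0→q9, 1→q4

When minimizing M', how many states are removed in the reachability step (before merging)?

No path from q4 leads to q2, q3, q5, q6, q8; the other 5 states are all reachable.

5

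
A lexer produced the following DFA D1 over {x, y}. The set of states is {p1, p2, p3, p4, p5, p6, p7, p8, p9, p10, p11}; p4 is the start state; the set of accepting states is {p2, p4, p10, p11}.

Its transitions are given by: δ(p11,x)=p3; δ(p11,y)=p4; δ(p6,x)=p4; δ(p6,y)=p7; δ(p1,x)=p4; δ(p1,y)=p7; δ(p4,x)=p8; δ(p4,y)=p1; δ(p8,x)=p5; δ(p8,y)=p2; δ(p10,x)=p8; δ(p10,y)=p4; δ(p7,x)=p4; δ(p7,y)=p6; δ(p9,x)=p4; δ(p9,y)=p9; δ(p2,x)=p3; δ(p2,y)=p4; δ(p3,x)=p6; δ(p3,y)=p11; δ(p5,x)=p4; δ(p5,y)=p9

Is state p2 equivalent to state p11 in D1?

Yes

Reachable states from the start: {p1,p2,p3,p4,p5,p6,p7,p8,p9,p11}. Unreachable: {p10} — drop them.
Start with accepting vs non-accepting: {p2,p4,p11} | {p1,p3,p5,p6,p7,p8,p9}.
On input y, block {p2,p4,p11} splits into {p2,p11} and {p4}.
Split {p1,p3,p5,p6,p7,p8,p9} by δ(·,x) → {p1,p5,p6,p7,p9} and {p3,p8}.
No further refinement is possible. Final partition (4 blocks): {p2,p11} | {p1,p5,p6,p7,p9} | {p4} | {p3,p8}.
p2 and p11 lie in the same block of the stable partition, so they are equivalent — no string distinguishes them.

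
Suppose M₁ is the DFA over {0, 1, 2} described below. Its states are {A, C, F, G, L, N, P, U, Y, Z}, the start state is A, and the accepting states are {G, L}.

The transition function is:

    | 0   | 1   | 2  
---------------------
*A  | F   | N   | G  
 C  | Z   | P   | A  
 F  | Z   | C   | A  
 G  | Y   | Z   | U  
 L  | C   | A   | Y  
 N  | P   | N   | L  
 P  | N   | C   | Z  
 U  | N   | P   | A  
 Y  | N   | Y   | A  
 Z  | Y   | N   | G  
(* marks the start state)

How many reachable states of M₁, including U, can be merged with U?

P0 = {G,L} | {A,C,F,N,P,U,Y,Z}.
On input 2, block {A,C,F,N,P,U,Y,Z} splits into {C,F,P,U,Y} and {A,N,Z}.
The partition is now stable with 3 blocks: {G,L} | {C,F,P,U,Y} | {A,N,Z}.
The equivalence class containing U is {C,F,P,U,Y}, of size 5.

5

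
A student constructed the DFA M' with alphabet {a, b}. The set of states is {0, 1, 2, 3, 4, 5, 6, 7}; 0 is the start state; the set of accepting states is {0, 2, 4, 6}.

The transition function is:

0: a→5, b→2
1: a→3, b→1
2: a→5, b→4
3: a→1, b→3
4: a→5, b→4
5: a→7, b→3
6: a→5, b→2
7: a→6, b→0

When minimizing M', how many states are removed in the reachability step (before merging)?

Exploring from 0, all states are eventually visited, so none are unreachable.

0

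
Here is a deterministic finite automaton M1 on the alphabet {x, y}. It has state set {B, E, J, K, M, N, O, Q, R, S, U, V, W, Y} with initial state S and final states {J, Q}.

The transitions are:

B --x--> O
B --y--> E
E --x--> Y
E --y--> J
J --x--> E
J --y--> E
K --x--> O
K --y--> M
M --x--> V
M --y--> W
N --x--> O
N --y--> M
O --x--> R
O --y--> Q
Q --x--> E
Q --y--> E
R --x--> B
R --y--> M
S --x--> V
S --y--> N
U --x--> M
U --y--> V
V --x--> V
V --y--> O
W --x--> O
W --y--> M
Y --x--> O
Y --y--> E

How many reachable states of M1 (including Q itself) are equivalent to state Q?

Reachable states from the start: {B,E,J,M,N,O,Q,R,S,V,W,Y}. Unreachable: {K,U} — drop them.
Initial partition by acceptance: {J,Q} | {B,E,M,N,O,R,S,V,W,Y}.
On input y, block {B,E,M,N,O,R,S,V,W,Y} splits into {B,M,N,R,S,V,W,Y} and {E,O}.
On input x, block {B,M,N,R,S,V,W,Y} splits into {B,N,W,Y} and {M,R,S,V}.
On input y, block {B,N,W,Y} splits into {N,W} and {B,Y}.
Refine {E,O} on symbol x: members go to different blocks, giving {E} and {O}.
Refine {M,R,S,V} on symbol x: members go to different blocks, giving {M,S,V} and {R}.
Split {M,S,V} by δ(·,y) → {M,S} and {V}.
No further refinement is possible. Final partition (8 blocks): {J,Q} | {N,W} | {E} | {M,S} | {B,Y} | {O} | {R} | {V}.
State Q belongs to the block {J,Q}, which has 2 states.

2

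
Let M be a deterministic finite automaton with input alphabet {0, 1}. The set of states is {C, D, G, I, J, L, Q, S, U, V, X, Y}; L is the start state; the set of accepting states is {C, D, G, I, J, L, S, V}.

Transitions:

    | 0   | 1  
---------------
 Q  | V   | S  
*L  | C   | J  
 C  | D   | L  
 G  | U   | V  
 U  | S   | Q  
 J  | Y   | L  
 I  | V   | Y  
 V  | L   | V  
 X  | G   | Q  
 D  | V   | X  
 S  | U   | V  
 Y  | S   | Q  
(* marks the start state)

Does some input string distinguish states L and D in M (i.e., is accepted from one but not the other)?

Yes

First remove the unreachable states {I}; 11 states remain.
Start with accepting vs non-accepting: {C,D,G,J,L,S,V} | {Q,U,X,Y}.
Split {C,D,G,J,L,S,V} by δ(·,0) → {C,D,L,V} and {G,J,S}.
On input 1, block {C,D,L,V} splits into {C,V} and {D} and {L}.
Refine {C,V} on symbol 0: members go to different blocks, giving {V} and {C}.
Split {Q,U,X,Y} by δ(·,0) → {U,X,Y} and {Q}.
Split {G,J,S} by δ(·,1) → {G,S} and {J}.
The partition is now stable with 8 blocks: {V} | {U,X,Y} | {G,S} | {D} | {L} | {C} | {Q} | {J}.
L and D end up in different blocks, so they are distinguishable. For instance, the string '1' is accepted from only L.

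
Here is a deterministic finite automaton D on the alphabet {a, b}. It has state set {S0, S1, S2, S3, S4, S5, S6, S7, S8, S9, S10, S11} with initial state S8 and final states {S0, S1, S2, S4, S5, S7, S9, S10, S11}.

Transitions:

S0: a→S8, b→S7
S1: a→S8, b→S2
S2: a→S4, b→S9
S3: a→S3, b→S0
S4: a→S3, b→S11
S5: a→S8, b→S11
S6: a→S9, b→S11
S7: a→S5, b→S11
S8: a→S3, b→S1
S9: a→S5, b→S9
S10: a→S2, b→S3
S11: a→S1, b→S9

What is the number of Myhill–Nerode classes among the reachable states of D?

Reachable states from the start: {S0,S1,S2,S3,S4,S5,S7,S8,S9,S11}. Unreachable: {S6,S10} — drop them.
P0 = {S0,S1,S2,S4,S5,S7,S9,S11} | {S3,S8}.
Split {S0,S1,S2,S4,S5,S7,S9,S11} by δ(·,a) → {S0,S1,S4,S5} and {S2,S7,S9,S11}.
No further refinement is possible. Final partition (3 blocks): {S0,S1,S4,S5} | {S3,S8} | {S2,S7,S9,S11}.

3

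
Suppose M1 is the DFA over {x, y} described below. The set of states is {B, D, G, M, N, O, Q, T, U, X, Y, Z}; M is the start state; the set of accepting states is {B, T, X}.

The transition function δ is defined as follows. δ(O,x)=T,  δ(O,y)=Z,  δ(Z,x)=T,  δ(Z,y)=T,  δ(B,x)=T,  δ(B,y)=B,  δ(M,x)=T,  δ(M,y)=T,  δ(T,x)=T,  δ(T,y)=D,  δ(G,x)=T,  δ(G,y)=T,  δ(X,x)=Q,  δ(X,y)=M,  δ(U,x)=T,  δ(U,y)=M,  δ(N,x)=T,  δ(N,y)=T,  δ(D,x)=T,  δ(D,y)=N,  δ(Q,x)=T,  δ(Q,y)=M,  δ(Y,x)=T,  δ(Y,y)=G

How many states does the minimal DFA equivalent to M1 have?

States {B,G,O,Q,U,X,Y,Z} cannot be reached from the start state, so discard them.
Initial partition by acceptance: {T} | {D,M,N}.
Refine {D,M,N} on symbol y: members go to different blocks, giving {M,N} and {D}.
Stable partition: {T} | {M,N} | {D} — 3 equivalence classes.

3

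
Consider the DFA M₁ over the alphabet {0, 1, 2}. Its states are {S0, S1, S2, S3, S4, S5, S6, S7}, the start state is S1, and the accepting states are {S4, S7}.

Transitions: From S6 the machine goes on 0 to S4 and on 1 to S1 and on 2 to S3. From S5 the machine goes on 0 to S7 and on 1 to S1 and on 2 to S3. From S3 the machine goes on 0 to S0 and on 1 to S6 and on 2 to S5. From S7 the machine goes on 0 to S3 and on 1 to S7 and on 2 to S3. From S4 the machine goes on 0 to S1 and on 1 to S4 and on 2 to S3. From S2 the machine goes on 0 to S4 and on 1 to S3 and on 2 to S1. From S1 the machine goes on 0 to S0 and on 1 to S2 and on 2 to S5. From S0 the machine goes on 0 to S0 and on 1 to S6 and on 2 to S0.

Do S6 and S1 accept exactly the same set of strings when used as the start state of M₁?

Every state is reachable, so we keep all 8.
Start with accepting vs non-accepting: {S4,S7} | {S0,S1,S2,S3,S5,S6}.
On input 0, block {S0,S1,S2,S3,S5,S6} splits into {S0,S1,S3} and {S2,S5,S6}.
Split {S0,S1,S3} by δ(·,2) → {S1,S3} and {S0}.
No further refinement is possible. Final partition (4 blocks): {S4,S7} | {S1,S3} | {S2,S5,S6} | {S0}.
S6 and S1 end up in different blocks, so they are distinguishable. For instance, the string '0' is accepted from only S6.

No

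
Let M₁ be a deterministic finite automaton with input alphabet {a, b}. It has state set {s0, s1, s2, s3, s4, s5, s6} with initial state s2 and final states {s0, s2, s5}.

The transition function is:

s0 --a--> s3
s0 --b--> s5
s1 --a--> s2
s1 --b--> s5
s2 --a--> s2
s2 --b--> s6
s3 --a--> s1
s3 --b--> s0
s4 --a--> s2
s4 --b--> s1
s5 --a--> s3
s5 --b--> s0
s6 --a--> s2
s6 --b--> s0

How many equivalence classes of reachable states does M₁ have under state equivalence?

Reachable states from the start: {s0,s1,s2,s3,s5,s6}. Unreachable: {s4} — drop them.
P0 = {s0,s2,s5} | {s1,s3,s6}.
Refine {s0,s2,s5} on symbol a: members go to different blocks, giving {s0,s5} and {s2}.
On input a, block {s1,s3,s6} splits into {s1,s6} and {s3}.
Stable partition: {s0,s5} | {s1,s6} | {s2} | {s3} — 4 equivalence classes.

4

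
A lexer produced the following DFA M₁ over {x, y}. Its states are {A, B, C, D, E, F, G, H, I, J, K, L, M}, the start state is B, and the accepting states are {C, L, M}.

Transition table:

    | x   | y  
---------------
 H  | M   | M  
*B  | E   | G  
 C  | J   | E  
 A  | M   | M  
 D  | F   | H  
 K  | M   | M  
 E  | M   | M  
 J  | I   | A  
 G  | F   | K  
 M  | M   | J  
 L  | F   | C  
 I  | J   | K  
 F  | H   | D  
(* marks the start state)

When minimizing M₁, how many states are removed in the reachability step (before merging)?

2

No path from B leads to C, L; the other 11 states are all reachable.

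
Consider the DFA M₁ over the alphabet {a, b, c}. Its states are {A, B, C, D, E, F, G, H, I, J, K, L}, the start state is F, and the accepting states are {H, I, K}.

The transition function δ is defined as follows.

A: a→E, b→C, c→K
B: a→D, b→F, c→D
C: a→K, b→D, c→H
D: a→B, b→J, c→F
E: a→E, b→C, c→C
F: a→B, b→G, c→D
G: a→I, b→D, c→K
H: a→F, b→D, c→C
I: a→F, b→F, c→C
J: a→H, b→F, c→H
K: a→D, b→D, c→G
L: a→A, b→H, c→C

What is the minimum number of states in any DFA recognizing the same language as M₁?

Reachable states from the start: {B,C,D,F,G,H,I,J,K}. Unreachable: {A,E,L} — drop them.
Start with accepting vs non-accepting: {H,I,K} | {B,C,D,F,G,J}.
On input a, block {B,C,D,F,G,J} splits into {B,D,F} and {C,G,J}.
Refine {B,D,F} on symbol b: members go to different blocks, giving {D,F} and {B}.
No further refinement is possible. Final partition (4 blocks): {H,I,K} | {D,F} | {C,G,J} | {B}.

4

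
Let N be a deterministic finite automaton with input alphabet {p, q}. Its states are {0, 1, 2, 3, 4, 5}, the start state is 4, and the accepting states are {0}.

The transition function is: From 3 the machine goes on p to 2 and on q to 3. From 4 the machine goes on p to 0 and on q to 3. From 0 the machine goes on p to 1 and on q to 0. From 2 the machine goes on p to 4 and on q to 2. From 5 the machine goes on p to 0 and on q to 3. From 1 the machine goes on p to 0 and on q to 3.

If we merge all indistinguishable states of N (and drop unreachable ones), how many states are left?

First remove the unreachable states {5}; 5 states remain.
Initial partition by acceptance: {0} | {1,2,3,4}.
Refine {1,2,3,4} on symbol p: members go to different blocks, giving {1,4} and {2,3}.
On input p, block {2,3} splits into {2} and {3}.
No further refinement is possible. Final partition (4 blocks): {0} | {1,4} | {2} | {3}.

4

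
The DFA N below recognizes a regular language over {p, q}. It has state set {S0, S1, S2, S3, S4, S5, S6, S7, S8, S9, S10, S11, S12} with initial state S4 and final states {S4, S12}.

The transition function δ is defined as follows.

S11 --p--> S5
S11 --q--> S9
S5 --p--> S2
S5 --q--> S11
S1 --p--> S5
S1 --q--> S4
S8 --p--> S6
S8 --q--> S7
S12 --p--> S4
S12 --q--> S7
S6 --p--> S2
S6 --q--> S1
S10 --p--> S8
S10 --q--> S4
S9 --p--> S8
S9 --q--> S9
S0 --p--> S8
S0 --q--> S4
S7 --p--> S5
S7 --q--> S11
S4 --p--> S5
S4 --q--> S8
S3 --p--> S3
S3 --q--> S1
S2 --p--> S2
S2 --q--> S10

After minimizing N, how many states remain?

States {S0,S3,S12} cannot be reached from the start state, so discard them.
Start with accepting vs non-accepting: {S4} | {S1,S2,S5,S6,S7,S8,S9,S10,S11}.
Refine {S1,S2,S5,S6,S7,S8,S9,S10,S11} on symbol q: members go to different blocks, giving {S2,S5,S6,S7,S8,S9,S11} and {S1,S10}.
Split {S2,S5,S6,S7,S8,S9,S11} by δ(·,q) → {S5,S7,S8,S9,S11} and {S2,S6}.
On input p, block {S5,S7,S8,S9,S11} splits into {S7,S9,S11} and {S5,S8}.
No further refinement is possible. Final partition (5 blocks): {S4} | {S7,S9,S11} | {S1,S10} | {S2,S6} | {S5,S8}.

5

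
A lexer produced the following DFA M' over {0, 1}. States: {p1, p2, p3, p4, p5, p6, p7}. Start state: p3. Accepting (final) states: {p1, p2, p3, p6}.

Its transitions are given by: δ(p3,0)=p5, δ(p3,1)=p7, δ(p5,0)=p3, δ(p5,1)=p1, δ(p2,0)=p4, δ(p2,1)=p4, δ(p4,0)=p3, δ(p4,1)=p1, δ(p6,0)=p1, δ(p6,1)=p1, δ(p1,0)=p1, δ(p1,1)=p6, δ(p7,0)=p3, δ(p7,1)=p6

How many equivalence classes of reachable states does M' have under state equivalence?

3

Reachable states from the start: {p1,p3,p5,p6,p7}. Unreachable: {p2,p4} — drop them.
P0 = {p1,p3,p6} | {p5,p7}.
Refine {p1,p3,p6} on symbol 0: members go to different blocks, giving {p1,p6} and {p3}.
Stable partition: {p1,p6} | {p5,p7} | {p3} — 3 equivalence classes.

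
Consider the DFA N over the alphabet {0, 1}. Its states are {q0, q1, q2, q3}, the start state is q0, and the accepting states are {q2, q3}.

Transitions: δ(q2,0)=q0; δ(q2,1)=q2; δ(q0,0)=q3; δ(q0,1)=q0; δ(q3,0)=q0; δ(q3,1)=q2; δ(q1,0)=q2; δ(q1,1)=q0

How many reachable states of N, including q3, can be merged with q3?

2

Reachable states from the start: {q0,q2,q3}. Unreachable: {q1} — drop them.
P0 = {q2,q3} | {q0}.
Stable partition: {q2,q3} | {q0} — 2 equivalence classes.
State q3 belongs to the block {q2,q3}, which has 2 states.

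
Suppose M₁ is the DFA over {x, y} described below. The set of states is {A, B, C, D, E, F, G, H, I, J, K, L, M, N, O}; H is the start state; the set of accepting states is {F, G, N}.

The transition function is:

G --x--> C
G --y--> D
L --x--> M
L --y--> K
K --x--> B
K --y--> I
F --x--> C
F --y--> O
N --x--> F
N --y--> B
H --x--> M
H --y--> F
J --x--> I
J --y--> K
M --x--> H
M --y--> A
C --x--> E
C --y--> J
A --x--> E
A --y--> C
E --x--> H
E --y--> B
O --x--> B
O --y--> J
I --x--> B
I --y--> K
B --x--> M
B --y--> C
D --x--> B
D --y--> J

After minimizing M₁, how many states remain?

States {D,G,L,N} cannot be reached from the start state, so discard them.
P0 = {F} | {A,B,C,E,H,I,J,K,M,O}.
Split {A,B,C,E,H,I,J,K,M,O} by δ(·,y) → {A,B,C,E,I,J,K,M,O} and {H}.
Refine {A,B,C,E,I,J,K,M,O} on symbol x: members go to different blocks, giving {A,B,C,I,J,K,O} and {E,M}.
Refine {A,B,C,I,J,K,O} on symbol x: members go to different blocks, giving {I,J,K,O} and {A,B,C}.
Refine {I,J,K,O} on symbol x: members go to different blocks, giving {I,K,O} and {J}.
On input y, block {I,K,O} splits into {I,K} and {O}.
Refine {A,B,C} on symbol y: members go to different blocks, giving {A,B} and {C}.
The partition is now stable with 8 blocks: {F} | {I,K} | {H} | {E,M} | {A,B} | {J} | {O} | {C}.

8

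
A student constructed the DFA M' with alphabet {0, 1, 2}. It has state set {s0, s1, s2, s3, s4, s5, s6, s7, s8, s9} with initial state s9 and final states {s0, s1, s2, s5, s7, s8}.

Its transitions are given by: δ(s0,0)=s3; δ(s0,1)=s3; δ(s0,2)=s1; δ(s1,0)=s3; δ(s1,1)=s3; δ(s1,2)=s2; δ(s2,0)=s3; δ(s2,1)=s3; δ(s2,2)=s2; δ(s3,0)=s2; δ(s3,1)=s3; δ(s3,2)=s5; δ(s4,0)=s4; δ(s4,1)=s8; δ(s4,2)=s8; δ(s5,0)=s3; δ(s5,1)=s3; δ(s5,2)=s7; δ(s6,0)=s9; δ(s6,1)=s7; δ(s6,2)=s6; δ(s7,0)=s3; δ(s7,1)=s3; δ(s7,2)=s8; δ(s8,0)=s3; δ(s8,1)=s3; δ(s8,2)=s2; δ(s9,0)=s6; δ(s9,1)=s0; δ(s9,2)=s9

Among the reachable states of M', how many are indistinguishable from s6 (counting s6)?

First remove the unreachable states {s4}; 9 states remain.
Initial partition by acceptance: {s0,s1,s2,s5,s7,s8} | {s3,s6,s9}.
Split {s3,s6,s9} by δ(·,0) → {s6,s9} and {s3}.
Stable partition: {s0,s1,s2,s5,s7,s8} | {s6,s9} | {s3} — 3 equivalence classes.
The equivalence class containing s6 is {s6,s9}, of size 2.

2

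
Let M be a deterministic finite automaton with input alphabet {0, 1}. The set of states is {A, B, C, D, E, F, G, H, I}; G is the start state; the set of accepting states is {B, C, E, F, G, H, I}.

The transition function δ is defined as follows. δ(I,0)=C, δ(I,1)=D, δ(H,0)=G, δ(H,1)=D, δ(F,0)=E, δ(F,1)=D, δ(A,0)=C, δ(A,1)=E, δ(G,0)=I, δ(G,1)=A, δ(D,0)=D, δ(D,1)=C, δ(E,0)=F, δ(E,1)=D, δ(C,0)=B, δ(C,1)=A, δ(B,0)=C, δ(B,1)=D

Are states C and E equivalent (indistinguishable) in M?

No

First remove the unreachable states {H}; 8 states remain.
Start with accepting vs non-accepting: {B,C,E,F,G,I} | {A,D}.
On input 0, block {A,D} splits into {A} and {D}.
Split {B,C,E,F,G,I} by δ(·,1) → {B,E,F,I} and {C,G}.
Refine {B,E,F,I} on symbol 0: members go to different blocks, giving {B,I} and {E,F}.
No further refinement is possible. Final partition (5 blocks): {B,I} | {A} | {D} | {C,G} | {E,F}.
C and E end up in different blocks, so they are distinguishable. For instance, the string '10' is accepted from only C.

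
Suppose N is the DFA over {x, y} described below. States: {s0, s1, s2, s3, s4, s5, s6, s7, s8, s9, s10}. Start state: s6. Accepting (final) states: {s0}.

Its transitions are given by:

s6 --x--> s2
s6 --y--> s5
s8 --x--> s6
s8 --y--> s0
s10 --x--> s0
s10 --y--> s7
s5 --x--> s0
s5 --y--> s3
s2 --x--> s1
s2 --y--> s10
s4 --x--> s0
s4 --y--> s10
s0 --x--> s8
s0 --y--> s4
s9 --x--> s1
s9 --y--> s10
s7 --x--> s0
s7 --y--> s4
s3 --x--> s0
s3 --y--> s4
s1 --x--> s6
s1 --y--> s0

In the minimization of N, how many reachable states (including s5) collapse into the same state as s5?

First remove the unreachable states {s9}; 10 states remain.
P0 = {s0} | {s1,s2,s3,s4,s5,s6,s7,s8,s10}.
On input x, block {s1,s2,s3,s4,s5,s6,s7,s8,s10} splits into {s3,s4,s5,s7,s10} and {s1,s2,s6,s8}.
On input y, block {s1,s2,s6,s8} splits into {s1,s8} and {s2,s6}.
On input x, block {s2,s6} splits into {s2} and {s6}.
No further refinement is possible. Final partition (5 blocks): {s0} | {s3,s4,s5,s7,s10} | {s1,s8} | {s2} | {s6}.
State s5 belongs to the block {s3,s4,s5,s7,s10}, which has 5 states.

5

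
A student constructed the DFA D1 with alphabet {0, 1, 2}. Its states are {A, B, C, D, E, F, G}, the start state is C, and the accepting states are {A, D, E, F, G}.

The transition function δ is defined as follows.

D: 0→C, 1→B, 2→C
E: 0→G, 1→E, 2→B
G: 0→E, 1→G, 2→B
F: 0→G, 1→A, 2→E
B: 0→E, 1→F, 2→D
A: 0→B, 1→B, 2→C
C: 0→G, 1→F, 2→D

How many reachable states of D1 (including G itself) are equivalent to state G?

2

All states are reachable from the start state.
Initial partition by acceptance: {A,D,E,F,G} | {B,C}.
Refine {A,D,E,F,G} on symbol 0: members go to different blocks, giving {E,F,G} and {A,D}.
Refine {E,F,G} on symbol 1: members go to different blocks, giving {E,G} and {F}.
Stable partition: {E,G} | {B,C} | {A,D} | {F} — 4 equivalence classes.
State G belongs to the block {E,G}, which has 2 states.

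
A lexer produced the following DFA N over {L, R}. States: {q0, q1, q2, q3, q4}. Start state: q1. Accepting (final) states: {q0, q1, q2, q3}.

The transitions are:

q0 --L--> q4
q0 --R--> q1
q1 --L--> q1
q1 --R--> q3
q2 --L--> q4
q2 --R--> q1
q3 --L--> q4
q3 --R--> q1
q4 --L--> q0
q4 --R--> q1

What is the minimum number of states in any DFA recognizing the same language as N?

3

First remove the unreachable states {q2}; 4 states remain.
Initial partition by acceptance: {q0,q1,q3} | {q4}.
Split {q0,q1,q3} by δ(·,L) → {q0,q3} and {q1}.
Stable partition: {q0,q3} | {q4} | {q1} — 3 equivalence classes.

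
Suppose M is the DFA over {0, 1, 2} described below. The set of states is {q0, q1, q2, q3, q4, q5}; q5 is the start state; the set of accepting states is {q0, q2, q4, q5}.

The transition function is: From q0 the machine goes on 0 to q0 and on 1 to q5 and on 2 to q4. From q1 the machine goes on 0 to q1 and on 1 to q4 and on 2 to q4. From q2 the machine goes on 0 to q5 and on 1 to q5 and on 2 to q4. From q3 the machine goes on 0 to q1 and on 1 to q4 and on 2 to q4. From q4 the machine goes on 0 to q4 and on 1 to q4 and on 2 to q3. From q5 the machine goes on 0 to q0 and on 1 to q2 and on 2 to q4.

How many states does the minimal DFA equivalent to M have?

3

P0 = {q0,q2,q4,q5} | {q1,q3}.
Refine {q0,q2,q4,q5} on symbol 2: members go to different blocks, giving {q0,q2,q5} and {q4}.
No further refinement is possible. Final partition (3 blocks): {q0,q2,q5} | {q1,q3} | {q4}.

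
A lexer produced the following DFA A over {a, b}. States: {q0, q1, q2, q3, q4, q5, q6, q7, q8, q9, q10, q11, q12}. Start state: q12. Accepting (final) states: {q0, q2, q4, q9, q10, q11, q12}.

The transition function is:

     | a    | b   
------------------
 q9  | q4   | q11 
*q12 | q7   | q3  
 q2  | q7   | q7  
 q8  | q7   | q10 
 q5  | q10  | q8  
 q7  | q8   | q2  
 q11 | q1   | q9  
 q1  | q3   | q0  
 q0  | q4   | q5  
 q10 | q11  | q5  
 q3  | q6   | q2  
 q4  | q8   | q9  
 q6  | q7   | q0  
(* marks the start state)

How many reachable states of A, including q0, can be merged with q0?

2

Start with accepting vs non-accepting: {q0,q2,q4,q9,q10,q11,q12} | {q1,q3,q5,q6,q7,q8}.
Split {q0,q2,q4,q9,q10,q11,q12} by δ(·,a) → {q2,q4,q11,q12} and {q0,q9,q10}.
On input b, block {q2,q4,q11,q12} splits into {q2,q12} and {q4,q11}.
On input a, block {q1,q3,q5,q6,q7,q8} splits into {q1,q3,q6,q7,q8} and {q5}.
Split {q1,q3,q6,q7,q8} by δ(·,b) → {q1,q6,q8} and {q3,q7}.
On input b, block {q0,q9,q10} splits into {q0,q10} and {q9}.
No further refinement is possible. Final partition (7 blocks): {q2,q12} | {q1,q6,q8} | {q0,q10} | {q4,q11} | {q5} | {q3,q7} | {q9}.
State q0 belongs to the block {q0,q10}, which has 2 states.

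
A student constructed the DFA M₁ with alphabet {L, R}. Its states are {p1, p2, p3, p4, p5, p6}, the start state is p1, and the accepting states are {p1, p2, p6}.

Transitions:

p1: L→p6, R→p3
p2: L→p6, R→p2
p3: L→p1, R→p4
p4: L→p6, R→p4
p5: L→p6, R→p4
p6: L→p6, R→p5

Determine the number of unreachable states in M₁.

Starting at p1 and following transitions, the reachable set is {p1, p3, p4, p5, p6}. That leaves p2 unreachable — 1 in total.

1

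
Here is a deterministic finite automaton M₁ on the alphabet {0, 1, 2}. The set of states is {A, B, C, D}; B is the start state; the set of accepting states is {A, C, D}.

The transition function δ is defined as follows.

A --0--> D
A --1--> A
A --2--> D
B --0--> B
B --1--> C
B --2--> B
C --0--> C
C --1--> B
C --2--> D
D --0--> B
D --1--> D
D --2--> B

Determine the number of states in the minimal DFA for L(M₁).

3

First remove the unreachable states {A}; 3 states remain.
Start with accepting vs non-accepting: {C,D} | {B}.
On input 0, block {C,D} splits into {C} and {D}.
The partition is now stable with 3 blocks: {C} | {B} | {D}.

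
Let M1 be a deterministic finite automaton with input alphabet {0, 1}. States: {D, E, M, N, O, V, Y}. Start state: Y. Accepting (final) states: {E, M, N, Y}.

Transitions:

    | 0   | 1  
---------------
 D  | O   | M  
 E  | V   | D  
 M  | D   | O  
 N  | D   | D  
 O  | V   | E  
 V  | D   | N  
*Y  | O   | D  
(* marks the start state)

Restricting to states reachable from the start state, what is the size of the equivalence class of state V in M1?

3

P0 = {E,M,N,Y} | {D,O,V}.
The partition is now stable with 2 blocks: {E,M,N,Y} | {D,O,V}.
The equivalence class containing V is {D,O,V}, of size 3.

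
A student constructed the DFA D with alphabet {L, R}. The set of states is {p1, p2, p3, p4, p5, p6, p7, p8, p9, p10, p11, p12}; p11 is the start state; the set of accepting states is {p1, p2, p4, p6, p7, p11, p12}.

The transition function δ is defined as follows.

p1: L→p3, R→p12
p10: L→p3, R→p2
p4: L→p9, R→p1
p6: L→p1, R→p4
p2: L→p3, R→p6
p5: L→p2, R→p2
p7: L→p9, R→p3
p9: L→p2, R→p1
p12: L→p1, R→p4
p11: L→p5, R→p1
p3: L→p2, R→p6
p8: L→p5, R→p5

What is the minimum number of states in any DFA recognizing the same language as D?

5

Reachable states from the start: {p1,p2,p3,p4,p5,p6,p9,p11,p12}. Unreachable: {p7,p8,p10} — drop them.
P0 = {p1,p2,p4,p6,p11,p12} | {p3,p5,p9}.
Split {p1,p2,p4,p6,p11,p12} by δ(·,L) → {p1,p2,p4,p11} and {p6,p12}.
On input R, block {p1,p2,p4,p11} splits into {p1,p2} and {p4,p11}.
Refine {p3,p5,p9} on symbol R: members go to different blocks, giving {p5,p9} and {p3}.
Stable partition: {p1,p2} | {p5,p9} | {p6,p12} | {p4,p11} | {p3} — 5 equivalence classes.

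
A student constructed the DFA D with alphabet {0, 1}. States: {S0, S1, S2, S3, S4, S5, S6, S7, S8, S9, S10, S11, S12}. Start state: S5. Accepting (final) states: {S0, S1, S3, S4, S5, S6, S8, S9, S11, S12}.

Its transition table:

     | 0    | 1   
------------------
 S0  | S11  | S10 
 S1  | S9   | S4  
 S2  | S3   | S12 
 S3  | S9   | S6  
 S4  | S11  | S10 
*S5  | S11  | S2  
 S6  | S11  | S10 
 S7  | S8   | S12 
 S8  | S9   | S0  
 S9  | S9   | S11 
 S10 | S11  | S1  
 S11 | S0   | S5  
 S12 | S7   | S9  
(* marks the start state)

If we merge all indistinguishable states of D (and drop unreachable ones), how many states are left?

All states are reachable from the start state.
P0 = {S0,S1,S3,S4,S5,S6,S8,S9,S11,S12} | {S2,S7,S10}.
Refine {S0,S1,S3,S4,S5,S6,S8,S9,S11,S12} on symbol 0: members go to different blocks, giving {S0,S1,S3,S4,S5,S6,S8,S9,S11} and {S12}.
On input 1, block {S0,S1,S3,S4,S5,S6,S8,S9,S11} splits into {S1,S3,S8,S9,S11} and {S0,S4,S5,S6}.
Split {S1,S3,S8,S9,S11} by δ(·,0) → {S1,S3,S8,S9} and {S11}.
Split {S1,S3,S8,S9} by δ(·,1) → {S1,S3,S8} and {S9}.
On input 0, block {S2,S7,S10} splits into {S2,S7} and {S10}.
Split {S0,S4,S5,S6} by δ(·,1) → {S0,S4,S6} and {S5}.
No further refinement is possible. Final partition (8 blocks): {S1,S3,S8} | {S2,S7} | {S12} | {S0,S4,S6} | {S11} | {S9} | {S10} | {S5}.

8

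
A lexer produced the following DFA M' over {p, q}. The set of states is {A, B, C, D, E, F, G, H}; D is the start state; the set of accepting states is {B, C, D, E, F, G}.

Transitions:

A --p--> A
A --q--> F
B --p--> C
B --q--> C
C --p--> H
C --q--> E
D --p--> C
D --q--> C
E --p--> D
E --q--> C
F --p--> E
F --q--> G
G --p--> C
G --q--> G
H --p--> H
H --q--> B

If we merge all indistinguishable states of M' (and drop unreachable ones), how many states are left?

Reachable states from the start: {B,C,D,E,H}. Unreachable: {A,F,G} — drop them.
P0 = {B,C,D,E} | {H}.
Refine {B,C,D,E} on symbol p: members go to different blocks, giving {B,D,E} and {C}.
Split {B,D,E} by δ(·,p) → {B,D} and {E}.
The partition is now stable with 4 blocks: {B,D} | {H} | {C} | {E}.

4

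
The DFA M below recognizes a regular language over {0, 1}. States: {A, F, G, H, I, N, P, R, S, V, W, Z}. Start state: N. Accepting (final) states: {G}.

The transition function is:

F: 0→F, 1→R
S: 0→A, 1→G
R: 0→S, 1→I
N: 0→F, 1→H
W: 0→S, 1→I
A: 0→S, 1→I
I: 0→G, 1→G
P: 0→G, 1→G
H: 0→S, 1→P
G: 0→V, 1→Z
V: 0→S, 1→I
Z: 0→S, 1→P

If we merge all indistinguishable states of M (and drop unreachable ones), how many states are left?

5

States {W} cannot be reached from the start state, so discard them.
Start with accepting vs non-accepting: {G} | {A,F,H,I,N,P,R,S,V,Z}.
Refine {A,F,H,I,N,P,R,S,V,Z} on symbol 0: members go to different blocks, giving {A,F,H,N,R,S,V,Z} and {I,P}.
On input 1, block {A,F,H,N,R,S,V,Z} splits into {A,H,R,V,Z} and {F,N} and {S}.
No further refinement is possible. Final partition (5 blocks): {G} | {A,H,R,V,Z} | {I,P} | {F,N} | {S}.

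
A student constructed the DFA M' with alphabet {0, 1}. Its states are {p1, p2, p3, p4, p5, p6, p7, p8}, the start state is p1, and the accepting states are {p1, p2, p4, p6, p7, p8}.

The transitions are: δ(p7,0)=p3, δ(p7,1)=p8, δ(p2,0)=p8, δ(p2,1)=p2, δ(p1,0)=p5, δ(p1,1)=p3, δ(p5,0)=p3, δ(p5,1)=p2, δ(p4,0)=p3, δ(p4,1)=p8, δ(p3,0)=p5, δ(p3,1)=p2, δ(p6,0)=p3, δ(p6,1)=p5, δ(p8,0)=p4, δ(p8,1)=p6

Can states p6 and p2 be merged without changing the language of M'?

Reachable states from the start: {p1,p2,p3,p4,p5,p6,p8}. Unreachable: {p7} — drop them.
Start with accepting vs non-accepting: {p1,p2,p4,p6,p8} | {p3,p5}.
Refine {p1,p2,p4,p6,p8} on symbol 0: members go to different blocks, giving {p1,p4,p6} and {p2,p8}.
On input 1, block {p1,p4,p6} splits into {p1,p6} and {p4}.
Split {p2,p8} by δ(·,0) → {p2} and {p8}.
No further refinement is possible. Final partition (5 blocks): {p1,p6} | {p3,p5} | {p2} | {p4} | {p8}.
p6 and p2 end up in different blocks, so they are distinguishable. For instance, the string '0' is accepted from only p2.

No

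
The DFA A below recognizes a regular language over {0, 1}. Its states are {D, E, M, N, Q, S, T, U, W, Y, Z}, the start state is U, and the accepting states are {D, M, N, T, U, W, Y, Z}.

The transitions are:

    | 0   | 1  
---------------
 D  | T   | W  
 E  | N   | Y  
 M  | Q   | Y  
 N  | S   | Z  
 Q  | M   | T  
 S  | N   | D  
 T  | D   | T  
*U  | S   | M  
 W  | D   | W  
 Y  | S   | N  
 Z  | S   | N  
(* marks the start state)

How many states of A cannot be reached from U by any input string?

1

BFS from U reaches {D, M, N, Q, S, T, U, W, Y, Z}; the 1 state(s) E are never visited.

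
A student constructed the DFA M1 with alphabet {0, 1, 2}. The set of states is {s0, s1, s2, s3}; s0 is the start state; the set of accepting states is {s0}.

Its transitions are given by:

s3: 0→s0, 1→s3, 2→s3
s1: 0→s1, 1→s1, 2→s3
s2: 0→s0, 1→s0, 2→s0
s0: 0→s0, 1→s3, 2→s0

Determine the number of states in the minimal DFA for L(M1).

2

Reachable states from the start: {s0,s3}. Unreachable: {s1,s2} — drop them.
Start with accepting vs non-accepting: {s0} | {s3}.
The partition is now stable with 2 blocks: {s0} | {s3}.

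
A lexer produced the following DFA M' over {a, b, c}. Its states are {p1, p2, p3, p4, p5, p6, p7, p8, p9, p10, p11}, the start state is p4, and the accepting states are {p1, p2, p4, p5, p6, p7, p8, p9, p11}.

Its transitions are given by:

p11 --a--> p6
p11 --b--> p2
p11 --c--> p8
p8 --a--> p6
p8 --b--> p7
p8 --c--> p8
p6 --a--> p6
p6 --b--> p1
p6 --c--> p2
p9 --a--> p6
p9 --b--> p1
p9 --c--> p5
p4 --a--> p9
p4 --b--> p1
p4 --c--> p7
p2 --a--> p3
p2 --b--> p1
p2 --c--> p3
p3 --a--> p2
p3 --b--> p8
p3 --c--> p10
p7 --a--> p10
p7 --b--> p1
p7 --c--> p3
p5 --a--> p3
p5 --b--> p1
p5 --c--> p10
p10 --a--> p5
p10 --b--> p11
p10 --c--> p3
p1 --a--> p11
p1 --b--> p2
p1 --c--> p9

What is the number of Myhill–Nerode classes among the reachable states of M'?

5

Start with accepting vs non-accepting: {p1,p2,p4,p5,p6,p7,p8,p9,p11} | {p3,p10}.
Split {p1,p2,p4,p5,p6,p7,p8,p9,p11} by δ(·,a) → {p1,p4,p6,p8,p9,p11} and {p2,p5,p7}.
Split {p1,p4,p6,p8,p9,p11} by δ(·,b) → {p1,p8,p11} and {p4,p6,p9}.
On input a, block {p1,p8,p11} splits into {p8,p11} and {p1}.
The partition is now stable with 5 blocks: {p8,p11} | {p3,p10} | {p2,p5,p7} | {p4,p6,p9} | {p1}.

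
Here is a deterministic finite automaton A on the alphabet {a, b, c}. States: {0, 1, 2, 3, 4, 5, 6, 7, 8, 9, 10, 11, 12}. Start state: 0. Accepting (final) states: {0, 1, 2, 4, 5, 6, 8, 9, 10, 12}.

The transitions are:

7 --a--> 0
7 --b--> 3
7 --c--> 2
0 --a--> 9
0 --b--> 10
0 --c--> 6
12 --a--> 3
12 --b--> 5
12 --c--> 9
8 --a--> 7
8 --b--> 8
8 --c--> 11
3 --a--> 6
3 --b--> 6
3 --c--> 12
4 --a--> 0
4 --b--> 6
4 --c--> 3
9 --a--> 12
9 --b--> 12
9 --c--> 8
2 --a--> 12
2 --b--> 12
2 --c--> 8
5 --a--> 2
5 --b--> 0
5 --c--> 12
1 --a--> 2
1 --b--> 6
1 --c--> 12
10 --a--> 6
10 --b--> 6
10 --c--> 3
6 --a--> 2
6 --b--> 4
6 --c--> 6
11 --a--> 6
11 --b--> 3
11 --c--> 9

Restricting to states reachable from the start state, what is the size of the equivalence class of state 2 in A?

States {1} cannot be reached from the start state, so discard them.
Start with accepting vs non-accepting: {0,2,4,5,6,8,9,10,12} | {3,7,11}.
On input a, block {0,2,4,5,6,8,9,10,12} splits into {0,2,4,5,6,9,10} and {8,12}.
On input a, block {0,2,4,5,6,9,10} splits into {0,4,5,6,10} and {2,9}.
Split {0,4,5,6,10} by δ(·,a) → {0,5,6} and {4,10}.
Refine {0,5,6} on symbol b: members go to different blocks, giving {0,6} and {5}.
Refine {3,7,11} on symbol b: members go to different blocks, giving {7,11} and {3}.
Split {8,12} by δ(·,a) → {8} and {12}.
Stable partition: {0,6} | {7,11} | {8} | {2,9} | {4,10} | {5} | {3} | {12} — 8 equivalence classes.
State 2 belongs to the block {2,9}, which has 2 states.

2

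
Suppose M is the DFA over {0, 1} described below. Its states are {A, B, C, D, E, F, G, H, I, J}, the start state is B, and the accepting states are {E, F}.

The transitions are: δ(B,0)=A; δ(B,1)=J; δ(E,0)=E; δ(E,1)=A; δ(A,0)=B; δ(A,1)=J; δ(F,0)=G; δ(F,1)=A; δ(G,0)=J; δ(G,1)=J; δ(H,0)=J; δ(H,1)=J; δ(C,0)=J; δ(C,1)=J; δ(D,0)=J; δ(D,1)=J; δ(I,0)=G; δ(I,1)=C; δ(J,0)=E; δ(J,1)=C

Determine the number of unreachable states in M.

No path from B leads to D, F, G, H, I; the other 5 states are all reachable.

5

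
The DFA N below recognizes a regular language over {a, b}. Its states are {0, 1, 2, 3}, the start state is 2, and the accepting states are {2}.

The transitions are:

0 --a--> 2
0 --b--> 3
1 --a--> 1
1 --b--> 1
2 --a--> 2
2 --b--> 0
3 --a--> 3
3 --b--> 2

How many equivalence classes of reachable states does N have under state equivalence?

3

States {1} cannot be reached from the start state, so discard them.
Start with accepting vs non-accepting: {2} | {0,3}.
Refine {0,3} on symbol a: members go to different blocks, giving {0} and {3}.
No further refinement is possible. Final partition (3 blocks): {2} | {0} | {3}.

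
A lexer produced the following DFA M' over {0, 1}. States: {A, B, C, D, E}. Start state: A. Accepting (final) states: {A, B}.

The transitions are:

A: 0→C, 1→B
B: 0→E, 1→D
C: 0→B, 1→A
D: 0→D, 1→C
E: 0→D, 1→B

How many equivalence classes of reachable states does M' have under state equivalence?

All states are reachable from the start state.
P0 = {A,B} | {C,D,E}.
Split {A,B} by δ(·,1) → {A} and {B}.
Refine {C,D,E} on symbol 0: members go to different blocks, giving {D,E} and {C}.
Refine {D,E} on symbol 1: members go to different blocks, giving {D} and {E}.
Stable partition: {A} | {D} | {B} | {C} | {E} — 5 equivalence classes.

5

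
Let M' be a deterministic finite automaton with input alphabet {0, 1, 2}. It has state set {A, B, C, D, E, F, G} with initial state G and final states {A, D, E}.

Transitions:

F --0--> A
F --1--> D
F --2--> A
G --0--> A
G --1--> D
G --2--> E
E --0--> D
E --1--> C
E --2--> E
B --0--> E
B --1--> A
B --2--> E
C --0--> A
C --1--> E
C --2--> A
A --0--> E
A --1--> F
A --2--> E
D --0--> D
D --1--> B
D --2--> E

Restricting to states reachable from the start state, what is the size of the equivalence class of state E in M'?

3

All states are reachable from the start state.
Initial partition by acceptance: {A,D,E} | {B,C,F,G}.
Stable partition: {A,D,E} | {B,C,F,G} — 2 equivalence classes.
The equivalence class containing E is {A,D,E}, of size 3.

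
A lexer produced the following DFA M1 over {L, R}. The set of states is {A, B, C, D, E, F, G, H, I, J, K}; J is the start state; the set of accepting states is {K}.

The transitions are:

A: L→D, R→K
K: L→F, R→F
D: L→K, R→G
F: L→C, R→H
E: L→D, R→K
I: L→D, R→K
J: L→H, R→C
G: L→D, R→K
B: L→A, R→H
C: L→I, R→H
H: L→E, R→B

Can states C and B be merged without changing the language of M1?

All states are reachable from the start state.
P0 = {K} | {A,B,C,D,E,F,G,H,I,J}.
On input L, block {A,B,C,D,E,F,G,H,I,J} splits into {A,B,C,E,F,G,H,I,J} and {D}.
Refine {A,B,C,E,F,G,H,I,J} on symbol L: members go to different blocks, giving {B,C,F,H,J} and {A,E,G,I}.
Refine {B,C,F,H,J} on symbol L: members go to different blocks, giving {B,C,H} and {F,J}.
Stable partition: {K} | {B,C,H} | {D} | {A,E,G,I} | {F,J} — 5 equivalence classes.
C and B lie in the same block of the stable partition, so they are equivalent — no string distinguishes them.

Yes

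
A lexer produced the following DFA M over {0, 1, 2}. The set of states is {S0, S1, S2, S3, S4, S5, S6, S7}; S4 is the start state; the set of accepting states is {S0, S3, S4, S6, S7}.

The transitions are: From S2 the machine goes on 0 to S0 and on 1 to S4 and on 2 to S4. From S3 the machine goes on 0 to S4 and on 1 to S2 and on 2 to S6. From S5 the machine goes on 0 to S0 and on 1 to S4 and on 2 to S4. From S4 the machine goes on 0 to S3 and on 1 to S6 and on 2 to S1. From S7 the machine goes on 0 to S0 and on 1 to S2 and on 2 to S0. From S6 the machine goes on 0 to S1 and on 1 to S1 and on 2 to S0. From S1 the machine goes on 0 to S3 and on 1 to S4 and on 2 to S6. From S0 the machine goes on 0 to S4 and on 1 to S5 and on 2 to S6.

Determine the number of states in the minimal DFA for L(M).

5

Reachable states from the start: {S0,S1,S2,S3,S4,S5,S6}. Unreachable: {S7} — drop them.
Start with accepting vs non-accepting: {S0,S3,S4,S6} | {S1,S2,S5}.
Refine {S0,S3,S4,S6} on symbol 0: members go to different blocks, giving {S0,S3,S4} and {S6}.
Split {S0,S3,S4} by δ(·,1) → {S0,S3} and {S4}.
On input 2, block {S1,S2,S5} splits into {S2,S5} and {S1}.
The partition is now stable with 5 blocks: {S0,S3} | {S2,S5} | {S6} | {S4} | {S1}.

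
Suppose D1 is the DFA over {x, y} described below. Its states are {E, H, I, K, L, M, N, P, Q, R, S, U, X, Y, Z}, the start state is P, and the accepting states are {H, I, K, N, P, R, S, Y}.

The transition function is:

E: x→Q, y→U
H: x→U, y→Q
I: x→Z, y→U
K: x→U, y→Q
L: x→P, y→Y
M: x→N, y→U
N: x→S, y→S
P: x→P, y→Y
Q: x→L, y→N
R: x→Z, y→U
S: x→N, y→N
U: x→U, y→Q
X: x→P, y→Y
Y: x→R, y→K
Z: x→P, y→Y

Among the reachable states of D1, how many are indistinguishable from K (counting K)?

1

States {E,H,I,M,X} cannot be reached from the start state, so discard them.
Start with accepting vs non-accepting: {K,N,P,R,S,Y} | {L,Q,U,Z}.
Refine {K,N,P,R,S,Y} on symbol x: members go to different blocks, giving {N,P,S,Y} and {K,R}.
Refine {N,P,S,Y} on symbol x: members go to different blocks, giving {N,P,S} and {Y}.
Refine {N,P,S} on symbol y: members go to different blocks, giving {N,S} and {P}.
On input x, block {L,Q,U,Z} splits into {L,Z} and {Q,U}.
Split {K,R} by δ(·,x) → {R} and {K}.
On input x, block {Q,U} splits into {U} and {Q}.
The partition is now stable with 8 blocks: {N,S} | {L,Z} | {R} | {Y} | {P} | {U} | {K} | {Q}.
The equivalence class containing K is {K}, of size 1.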